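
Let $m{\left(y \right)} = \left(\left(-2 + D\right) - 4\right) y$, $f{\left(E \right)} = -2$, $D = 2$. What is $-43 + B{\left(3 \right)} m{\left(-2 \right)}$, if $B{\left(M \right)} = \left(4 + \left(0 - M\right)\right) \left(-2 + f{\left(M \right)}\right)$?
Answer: $-75$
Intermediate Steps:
$m{\left(y \right)} = - 4 y$ ($m{\left(y \right)} = \left(\left(-2 + 2\right) - 4\right) y = \left(0 - 4\right) y = - 4 y$)
$B{\left(M \right)} = -16 + 4 M$ ($B{\left(M \right)} = \left(4 + \left(0 - M\right)\right) \left(-2 - 2\right) = \left(4 - M\right) \left(-4\right) = -16 + 4 M$)
$-43 + B{\left(3 \right)} m{\left(-2 \right)} = -43 + \left(-16 + 4 \cdot 3\right) \left(\left(-4\right) \left(-2\right)\right) = -43 + \left(-16 + 12\right) 8 = -43 - 32 = -75$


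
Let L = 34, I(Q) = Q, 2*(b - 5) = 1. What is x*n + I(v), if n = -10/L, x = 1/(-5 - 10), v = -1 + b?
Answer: 461/102 ≈ 4.5196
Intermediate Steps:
b = 11/2 (b = 5 + (½)*1 = 5 + ½ = 11/2 ≈ 5.5000)
v = 9/2 (v = -1 + 11/2 = 9/2 ≈ 4.5000)
x = -1/15 (x = 1/(-15) = -1/15 ≈ -0.066667)
n = -5/17 (n = -10/34 = -10*1/34 = -5/17 ≈ -0.29412)
x*n + I(v) = -1/15*(-5/17) + 9/2 = 1/51 + 9/2 = 461/102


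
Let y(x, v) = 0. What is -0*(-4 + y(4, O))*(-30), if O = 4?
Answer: 0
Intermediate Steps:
-0*(-4 + y(4, O))*(-30) = -0*(-4 + 0)*(-30) = -0*(-4)*(-30) = -34*0*(-30) = 0*(-30) = 0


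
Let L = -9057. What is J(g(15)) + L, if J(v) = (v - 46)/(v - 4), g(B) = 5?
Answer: -9098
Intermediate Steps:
J(v) = (-46 + v)/(-4 + v)
J(g(15)) + L = (-46 + 5)/(-4 + 5) - 9057 = -41/1 - 9057 = 1*(-41) - 9057 = -41 - 9057 = -9098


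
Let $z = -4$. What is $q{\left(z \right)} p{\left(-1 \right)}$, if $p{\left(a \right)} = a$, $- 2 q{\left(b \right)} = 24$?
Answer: $12$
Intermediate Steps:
$q{\left(b \right)} = -12$ ($q{\left(b \right)} = \left(- \frac{1}{2}\right) 24 = -12$)
$q{\left(z \right)} p{\left(-1 \right)} = \left(-12\right) \left(-1\right) = 12$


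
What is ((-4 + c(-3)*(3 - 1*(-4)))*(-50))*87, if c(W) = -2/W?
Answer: -2900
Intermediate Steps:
((-4 + c(-3)*(3 - 1*(-4)))*(-50))*87 = ((-4 + (-2/(-3))*(3 - 1*(-4)))*(-50))*87 = ((-4 + (-2*(-⅓))*(3 + 4))*(-50))*87 = ((-4 + (⅔)*7)*(-50))*87 = ((-4 + 14/3)*(-50))*87 = ((⅔)*(-50))*87 = -100/3*87 = -2900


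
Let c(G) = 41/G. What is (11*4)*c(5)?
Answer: 1804/5 ≈ 360.80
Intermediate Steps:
(11*4)*c(5) = (11*4)*(41/5) = 44*(41*(⅕)) = 44*(41/5) = 1804/5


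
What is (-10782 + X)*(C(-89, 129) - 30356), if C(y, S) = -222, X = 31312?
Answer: -627766340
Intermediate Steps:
(-10782 + X)*(C(-89, 129) - 30356) = (-10782 + 31312)*(-222 - 30356) = 20530*(-30578) = -627766340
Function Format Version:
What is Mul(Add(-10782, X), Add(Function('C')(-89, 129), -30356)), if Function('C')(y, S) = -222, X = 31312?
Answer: -627766340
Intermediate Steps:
Mul(Add(-10782, X), Add(Function('C')(-89, 129), -30356)) = Mul(Add(-10782, 31312), Add(-222, -30356)) = Mul(20530, -30578) = -627766340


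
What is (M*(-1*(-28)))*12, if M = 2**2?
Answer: 1344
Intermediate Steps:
M = 4
(M*(-1*(-28)))*12 = (4*(-1*(-28)))*12 = (4*28)*12 = 112*12 = 1344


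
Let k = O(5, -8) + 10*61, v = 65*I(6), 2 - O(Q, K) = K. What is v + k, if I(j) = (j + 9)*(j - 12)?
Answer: -5230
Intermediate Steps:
I(j) = (-12 + j)*(9 + j) (I(j) = (9 + j)*(-12 + j) = (-12 + j)*(9 + j))
O(Q, K) = 2 - K
v = -5850 (v = 65*(-108 + 6**2 - 3*6) = 65*(-108 + 36 - 18) = 65*(-90) = -5850)
k = 620 (k = (2 - 1*(-8)) + 10*61 = (2 + 8) + 610 = 10 + 610 = 620)
v + k = -5850 + 620 = -5230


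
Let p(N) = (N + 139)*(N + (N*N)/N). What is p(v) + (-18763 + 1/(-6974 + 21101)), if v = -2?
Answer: -272806496/14127 ≈ -19311.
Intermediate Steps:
p(N) = 2*N*(139 + N) (p(N) = (139 + N)*(N + N²/N) = (139 + N)*(N + N) = (139 + N)*(2*N) = 2*N*(139 + N))
p(v) + (-18763 + 1/(-6974 + 21101)) = 2*(-2)*(139 - 2) + (-18763 + 1/(-6974 + 21101)) = 2*(-2)*137 + (-18763 + 1/14127) = -548 + (-18763 + 1/14127) = -548 - 265064900/14127 = -272806496/14127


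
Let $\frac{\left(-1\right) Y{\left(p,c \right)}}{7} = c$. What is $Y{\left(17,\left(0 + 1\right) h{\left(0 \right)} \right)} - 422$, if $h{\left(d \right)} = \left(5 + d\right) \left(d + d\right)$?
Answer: $-422$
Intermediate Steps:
$h{\left(d \right)} = 2 d \left(5 + d\right)$ ($h{\left(d \right)} = \left(5 + d\right) 2 d = 2 d \left(5 + d\right)$)
$Y{\left(p,c \right)} = - 7 c$
$Y{\left(17,\left(0 + 1\right) h{\left(0 \right)} \right)} - 422 = - 7 \left(0 + 1\right) 2 \cdot 0 \left(5 + 0\right) - 422 = - 7 \cdot 1 \cdot 2 \cdot 0 \cdot 5 - 422 = - 7 \cdot 1 \cdot 0 - 422 = \left(-7\right) 0 - 422 = 0 - 422 = -422$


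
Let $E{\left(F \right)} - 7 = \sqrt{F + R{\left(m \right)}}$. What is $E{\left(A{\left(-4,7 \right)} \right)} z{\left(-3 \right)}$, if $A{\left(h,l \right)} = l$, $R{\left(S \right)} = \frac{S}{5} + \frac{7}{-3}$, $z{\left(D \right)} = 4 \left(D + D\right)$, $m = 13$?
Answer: $-168 - \frac{8 \sqrt{1635}}{5} \approx -232.7$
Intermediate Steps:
$z{\left(D \right)} = 8 D$ ($z{\left(D \right)} = 4 \cdot 2 D = 8 D$)
$R{\left(S \right)} = - \frac{7}{3} + \frac{S}{5}$ ($R{\left(S \right)} = S \frac{1}{5} + 7 \left(- \frac{1}{3}\right) = \frac{S}{5} - \frac{7}{3} = - \frac{7}{3} + \frac{S}{5}$)
$E{\left(F \right)} = 7 + \sqrt{\frac{4}{15} + F}$ ($E{\left(F \right)} = 7 + \sqrt{F + \left(- \frac{7}{3} + \frac{1}{5} \cdot 13\right)} = 7 + \sqrt{F + \left(- \frac{7}{3} + \frac{13}{5}\right)} = 7 + \sqrt{F + \frac{4}{15}} = 7 + \sqrt{\frac{4}{15} + F}$)
$E{\left(A{\left(-4,7 \right)} \right)} z{\left(-3 \right)} = \left(7 + \frac{\sqrt{60 + 225 \cdot 7}}{15}\right) 8 \left(-3\right) = \left(7 + \frac{\sqrt{60 + 1575}}{15}\right) \left(-24\right) = \left(7 + \frac{\sqrt{1635}}{15}\right) \left(-24\right) = -168 - \frac{8 \sqrt{1635}}{5}$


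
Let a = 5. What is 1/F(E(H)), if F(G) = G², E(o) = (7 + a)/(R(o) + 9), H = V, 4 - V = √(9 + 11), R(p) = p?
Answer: 21/16 - 13*√5/36 ≈ 0.50503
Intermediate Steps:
V = 4 - 2*√5 (V = 4 - √(9 + 11) = 4 - √20 = 4 - 2*√5 ≈ -0.47214)
H = 4 - 2*√5 ≈ -0.47214
E(o) = 12/(9 + o) (E(o) = (7 + 5)/(o + 9) = 12/(9 + o))
1/F(E(H)) = 1/((12/(9 + (4 - 2*√5)))²) = 1/((12/(13 - 2*√5))²) = 1/(144/(13 - 2*√5)²) = (13 - 2*√5)²/144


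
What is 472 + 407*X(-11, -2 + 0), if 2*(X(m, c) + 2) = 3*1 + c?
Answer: -277/2 ≈ -138.50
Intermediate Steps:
X(m, c) = -½ + c/2 (X(m, c) = -2 + (3*1 + c)/2 = -2 + (3 + c)/2 = -2 + (3/2 + c/2) = -½ + c/2)
472 + 407*X(-11, -2 + 0) = 472 + 407*(-½ + (-2 + 0)/2) = 472 + 407*(-½ + (½)*(-2)) = 472 + 407*(-½ - 1) = 472 + 407*(-3/2) = 472 - 1221/2 = -277/2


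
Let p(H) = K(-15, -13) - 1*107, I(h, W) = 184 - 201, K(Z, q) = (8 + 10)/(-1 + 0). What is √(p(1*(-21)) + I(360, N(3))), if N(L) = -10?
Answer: I*√142 ≈ 11.916*I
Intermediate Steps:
K(Z, q) = -18 (K(Z, q) = 18/(-1) = 18*(-1) = -18)
I(h, W) = -17
p(H) = -125 (p(H) = -18 - 1*107 = -18 - 107 = -125)
√(p(1*(-21)) + I(360, N(3))) = √(-125 - 17) = √(-142) = I*√142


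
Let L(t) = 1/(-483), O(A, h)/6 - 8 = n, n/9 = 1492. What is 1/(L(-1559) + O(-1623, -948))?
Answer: 483/38937527 ≈ 1.2404e-5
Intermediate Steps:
n = 13428 (n = 9*1492 = 13428)
O(A, h) = 80616 (O(A, h) = 48 + 6*13428 = 48 + 80568 = 80616)
L(t) = -1/483
1/(L(-1559) + O(-1623, -948)) = 1/(-1/483 + 80616) = 1/(38937527/483) = 483/38937527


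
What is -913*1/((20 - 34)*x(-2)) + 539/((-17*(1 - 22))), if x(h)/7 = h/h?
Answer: 54109/4998 ≈ 10.826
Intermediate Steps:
x(h) = 7 (x(h) = 7*(h/h) = 7*1 = 7)
-913*1/((20 - 34)*x(-2)) + 539/((-17*(1 - 22))) = -913*1/(7*(20 - 34)) + 539/((-17*(1 - 22))) = -913/(7*(-14)) + 539/((-17*(-21))) = -913/(-98) + 539/357 = -913*(-1/98) + 539*(1/357) = 913/98 + 77/51 = 54109/4998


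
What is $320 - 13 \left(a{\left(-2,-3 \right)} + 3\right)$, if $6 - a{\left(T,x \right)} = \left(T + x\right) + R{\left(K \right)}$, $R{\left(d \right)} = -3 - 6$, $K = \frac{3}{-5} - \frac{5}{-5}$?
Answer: $21$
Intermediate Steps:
$K = \frac{2}{5}$ ($K = 3 \left(- \frac{1}{5}\right) - -1 = - \frac{3}{5} + 1 = \frac{2}{5} \approx 0.4$)
$R{\left(d \right)} = -9$ ($R{\left(d \right)} = -3 - 6 = -9$)
$a{\left(T,x \right)} = 15 - T - x$ ($a{\left(T,x \right)} = 6 - \left(\left(T + x\right) - 9\right) = 6 - \left(-9 + T + x\right) = 15 - T - x$)
$320 - 13 \left(a{\left(-2,-3 \right)} + 3\right) = 320 - 13 \left(\left(15 - -2 - -3\right) + 3\right) = 320 - 13 \left(\left(15 + 2 + 3\right) + 3\right) = 320 - 13 \left(20 + 3\right) = 320 - 299 = 21$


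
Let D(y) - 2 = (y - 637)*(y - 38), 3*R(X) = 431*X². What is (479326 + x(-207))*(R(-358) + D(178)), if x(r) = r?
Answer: 26373541353290/3 ≈ 8.7912e+12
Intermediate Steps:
R(X) = 431*X²/3 (R(X) = (431*X²)/3 = 431*X²/3)
D(y) = 2 + (-637 + y)*(-38 + y) (D(y) = 2 + (y - 637)*(y - 38) = 2 + (-637 + y)*(-38 + y))
(479326 + x(-207))*(R(-358) + D(178)) = (479326 - 207)*((431/3)*(-358)² + (24208 + 178² - 675*178)) = 479119*((431/3)*128164 + (24208 + 31684 - 120150)) = 479119*(55238684/3 - 64258) = 479119*(55045910/3) = 26373541353290/3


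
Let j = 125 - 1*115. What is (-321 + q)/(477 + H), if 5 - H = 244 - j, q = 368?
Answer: 47/248 ≈ 0.18952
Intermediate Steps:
j = 10 (j = 125 - 115 = 10)
H = -229 (H = 5 - (244 - 1*10) = 5 - (244 - 10) = 5 - 1*234 = 5 - 234 = -229)
(-321 + q)/(477 + H) = (-321 + 368)/(477 - 229) = 47/248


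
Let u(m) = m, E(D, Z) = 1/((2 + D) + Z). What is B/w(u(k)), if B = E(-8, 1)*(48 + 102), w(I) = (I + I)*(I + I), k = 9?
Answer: -5/54 ≈ -0.092593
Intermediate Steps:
E(D, Z) = 1/(2 + D + Z)
w(I) = 4*I**2 (w(I) = (2*I)*(2*I) = 4*I**2)
B = -30 (B = (48 + 102)/(2 - 8 + 1) = 150/(-5) = -1/5*150 = -30)
B/w(u(k)) = -30/(4*9**2) = -30/(4*81) = -30/324 = -30*1/324 = -5/54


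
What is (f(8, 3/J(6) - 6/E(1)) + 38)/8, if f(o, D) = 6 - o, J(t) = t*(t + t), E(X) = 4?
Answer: 9/2 ≈ 4.5000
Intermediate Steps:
J(t) = 2*t**2 (J(t) = t*(2*t) = 2*t**2)
(f(8, 3/J(6) - 6/E(1)) + 38)/8 = ((6 - 1*8) + 38)/8 = ((6 - 8) + 38)/8 = (-2 + 38)/8 = (1/8)*36 = 9/2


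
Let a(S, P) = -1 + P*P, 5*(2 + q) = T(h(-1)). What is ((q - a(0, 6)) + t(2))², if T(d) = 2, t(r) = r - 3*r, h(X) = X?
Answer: 41209/25 ≈ 1648.4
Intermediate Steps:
t(r) = -2*r
q = -8/5 (q = -2 + (⅕)*2 = -2 + ⅖ = -8/5 ≈ -1.6000)
a(S, P) = -1 + P²
((q - a(0, 6)) + t(2))² = ((-8/5 - (-1 + 6²)) - 2*2)² = ((-8/5 - (-1 + 36)) - 4)² = ((-8/5 - 1*35) - 4)² = ((-8/5 - 35) - 4)² = (-183/5 - 4)² = (-203/5)² = 41209/25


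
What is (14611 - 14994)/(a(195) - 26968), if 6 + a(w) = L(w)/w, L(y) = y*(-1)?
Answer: 383/26975 ≈ 0.014198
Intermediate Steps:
L(y) = -y
a(w) = -7 (a(w) = -6 + (-w)/w = -6 - 1 = -7)
(14611 - 14994)/(a(195) - 26968) = (14611 - 14994)/(-7 - 26968) = -383/(-26975) = -383*(-1/26975) = 383/26975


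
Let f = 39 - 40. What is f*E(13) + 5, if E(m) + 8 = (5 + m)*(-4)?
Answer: 85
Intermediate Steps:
f = -1
E(m) = -28 - 4*m (E(m) = -8 + (5 + m)*(-4) = -8 + (-20 - 4*m) = -28 - 4*m)
f*E(13) + 5 = -(-28 - 4*13) + 5 = -(-28 - 52) + 5 = -1*(-80) + 5 = 80 + 5 = 85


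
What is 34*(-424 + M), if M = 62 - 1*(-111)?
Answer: -8534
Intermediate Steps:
M = 173 (M = 62 + 111 = 173)
34*(-424 + M) = 34*(-424 + 173) = 34*(-251) = -8534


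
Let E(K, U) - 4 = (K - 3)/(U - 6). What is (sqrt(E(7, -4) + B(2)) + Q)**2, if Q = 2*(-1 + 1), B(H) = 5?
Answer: 43/5 ≈ 8.6000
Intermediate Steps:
E(K, U) = 4 + (-3 + K)/(-6 + U) (E(K, U) = 4 + (K - 3)/(U - 6) = 4 + (-3 + K)/(-6 + U))
Q = 0 (Q = 2*0 = 0)
(sqrt(E(7, -4) + B(2)) + Q)**2 = (sqrt((-27 + 7 + 4*(-4))/(-6 - 4) + 5) + 0)**2 = (sqrt((-27 + 7 - 16)/(-10) + 5) + 0)**2 = (sqrt(-1/10*(-36) + 5) + 0)**2 = (sqrt(18/5 + 5) + 0)**2 = (sqrt(43/5) + 0)**2 = (sqrt(215)/5 + 0)**2 = (sqrt(215)/5)**2 = 43/5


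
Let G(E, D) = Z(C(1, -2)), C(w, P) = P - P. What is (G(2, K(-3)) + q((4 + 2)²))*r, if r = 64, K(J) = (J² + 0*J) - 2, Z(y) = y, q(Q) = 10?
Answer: 640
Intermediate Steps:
C(w, P) = 0
K(J) = -2 + J² (K(J) = (J² + 0) - 2 = J² - 2 = -2 + J²)
G(E, D) = 0
(G(2, K(-3)) + q((4 + 2)²))*r = (0 + 10)*64 = 10*64 = 640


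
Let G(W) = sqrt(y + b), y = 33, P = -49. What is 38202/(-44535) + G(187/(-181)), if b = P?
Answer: -12734/14845 + 4*I ≈ -0.8578 + 4.0*I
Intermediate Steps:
b = -49
G(W) = 4*I (G(W) = sqrt(33 - 49) = sqrt(-16) = 4*I)
38202/(-44535) + G(187/(-181)) = 38202/(-44535) + 4*I = 38202*(-1/44535) + 4*I = -12734/14845 + 4*I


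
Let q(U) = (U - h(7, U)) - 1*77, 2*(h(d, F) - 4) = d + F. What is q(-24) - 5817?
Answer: -11827/2 ≈ -5913.5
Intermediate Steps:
h(d, F) = 4 + F/2 + d/2 (h(d, F) = 4 + (d + F)/2 = 4 + (F + d)/2 = 4 + (F/2 + d/2) = 4 + F/2 + d/2)
q(U) = -169/2 + U/2 (q(U) = (U - (4 + U/2 + (½)*7)) - 1*77 = (U - (4 + U/2 + 7/2)) - 77 = (U - (15/2 + U/2)) - 77 = (U + (-15/2 - U/2)) - 77 = (-15/2 + U/2) - 77 = -169/2 + U/2)
q(-24) - 5817 = (-169/2 + (½)*(-24)) - 5817 = (-169/2 - 12) - 5817 = -193/2 - 5817 = -11827/2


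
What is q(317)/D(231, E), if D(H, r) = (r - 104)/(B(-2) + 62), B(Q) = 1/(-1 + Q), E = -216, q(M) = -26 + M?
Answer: -3589/64 ≈ -56.078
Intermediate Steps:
D(H, r) = -312/185 + 3*r/185 (D(H, r) = (r - 104)/(1/(-1 - 2) + 62) = (-104 + r)/(1/(-3) + 62) = (-104 + r)/(-⅓ + 62) = (-104 + r)/(185/3) = (-104 + r)*(3/185) = -312/185 + 3*r/185)
q(317)/D(231, E) = (-26 + 317)/(-312/185 + (3/185)*(-216)) = 291/(-312/185 - 648/185) = 291/(-192/37) = 291*(-37/192) = -3589/64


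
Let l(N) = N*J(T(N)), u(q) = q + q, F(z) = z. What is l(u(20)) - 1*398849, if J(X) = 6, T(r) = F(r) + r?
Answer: -398609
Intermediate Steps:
T(r) = 2*r (T(r) = r + r = 2*r)
u(q) = 2*q
l(N) = 6*N (l(N) = N*6 = 6*N)
l(u(20)) - 1*398849 = 6*(2*20) - 1*398849 = 6*40 - 398849 = 240 - 398849 = -398609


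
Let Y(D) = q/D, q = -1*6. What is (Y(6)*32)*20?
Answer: -640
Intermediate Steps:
q = -6
Y(D) = -6/D
(Y(6)*32)*20 = (-6/6*32)*20 = (-6*⅙*32)*20 = -1*32*20 = -32*20 = -640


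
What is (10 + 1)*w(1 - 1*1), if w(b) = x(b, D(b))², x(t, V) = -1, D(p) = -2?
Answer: 11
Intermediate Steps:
w(b) = 1 (w(b) = (-1)² = 1)
(10 + 1)*w(1 - 1*1) = (10 + 1)*1 = 11*1 = 11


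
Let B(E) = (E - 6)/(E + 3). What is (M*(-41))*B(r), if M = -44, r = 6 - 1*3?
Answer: -902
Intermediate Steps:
r = 3 (r = 6 - 3 = 3)
B(E) = (-6 + E)/(3 + E)
(M*(-41))*B(r) = (-44*(-41))*((-6 + 3)/(3 + 3)) = 1804*(-3/6) = 1804*((1/6)*(-3)) = 1804*(-1/2) = -902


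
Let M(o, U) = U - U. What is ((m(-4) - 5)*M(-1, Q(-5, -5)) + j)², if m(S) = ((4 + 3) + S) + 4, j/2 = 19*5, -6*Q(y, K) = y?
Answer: 36100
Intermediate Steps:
Q(y, K) = -y/6
M(o, U) = 0
j = 190 (j = 2*(19*5) = 2*95 = 190)
m(S) = 11 + S (m(S) = (7 + S) + 4 = 11 + S)
((m(-4) - 5)*M(-1, Q(-5, -5)) + j)² = (((11 - 4) - 5)*0 + 190)² = ((7 - 5)*0 + 190)² = (2*0 + 190)² = (0 + 190)² = 190² = 36100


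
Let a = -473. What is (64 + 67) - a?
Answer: 604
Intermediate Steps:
(64 + 67) - a = (64 + 67) - 1*(-473) = 131 + 473 = 604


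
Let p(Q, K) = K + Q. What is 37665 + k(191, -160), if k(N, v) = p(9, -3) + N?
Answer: 37862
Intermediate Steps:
k(N, v) = 6 + N (k(N, v) = (-3 + 9) + N = 6 + N)
37665 + k(191, -160) = 37665 + (6 + 191) = 37665 + 197 = 37862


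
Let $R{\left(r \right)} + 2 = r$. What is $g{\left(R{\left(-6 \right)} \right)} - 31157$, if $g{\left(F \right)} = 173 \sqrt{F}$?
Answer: $-31157 + 346 i \sqrt{2} \approx -31157.0 + 489.32 i$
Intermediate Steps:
$R{\left(r \right)} = -2 + r$
$g{\left(R{\left(-6 \right)} \right)} - 31157 = 173 \sqrt{-2 - 6} - 31157 = 173 \sqrt{-8} - 31157 = 173 \cdot 2 i \sqrt{2} - 31157 = 346 i \sqrt{2} - 31157 = -31157 + 346 i \sqrt{2}$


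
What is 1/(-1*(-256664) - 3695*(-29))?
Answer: 1/363819 ≈ 2.7486e-6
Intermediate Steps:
1/(-1*(-256664) - 3695*(-29)) = 1/(256664 + 107155) = 1/363819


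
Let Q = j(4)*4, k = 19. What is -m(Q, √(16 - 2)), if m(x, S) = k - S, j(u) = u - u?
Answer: -19 + √14 ≈ -15.258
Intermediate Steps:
j(u) = 0
Q = 0 (Q = 0*4 = 0)
m(x, S) = 19 - S
-m(Q, √(16 - 2)) = -(19 - √(16 - 2)) = -(19 - √14) = -19 + √14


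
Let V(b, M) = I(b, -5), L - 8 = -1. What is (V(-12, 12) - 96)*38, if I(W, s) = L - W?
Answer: -2926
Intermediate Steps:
L = 7 (L = 8 - 1 = 7)
I(W, s) = 7 - W
V(b, M) = 7 - b
(V(-12, 12) - 96)*38 = ((7 - 1*(-12)) - 96)*38 = ((7 + 12) - 96)*38 = (19 - 96)*38 = -77*38 = -2926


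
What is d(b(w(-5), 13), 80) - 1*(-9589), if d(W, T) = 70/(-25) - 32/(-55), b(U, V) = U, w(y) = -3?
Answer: 527273/55 ≈ 9586.8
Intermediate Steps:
d(W, T) = -122/55 (d(W, T) = 70*(-1/25) - 32*(-1/55) = -14/5 + 32/55 = -122/55)
d(b(w(-5), 13), 80) - 1*(-9589) = -122/55 - 1*(-9589) = -122/55 + 9589 = 527273/55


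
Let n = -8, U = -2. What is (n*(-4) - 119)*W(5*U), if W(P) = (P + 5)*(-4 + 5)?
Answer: 435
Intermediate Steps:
W(P) = 5 + P (W(P) = (5 + P)*1 = 5 + P)
(n*(-4) - 119)*W(5*U) = (-8*(-4) - 119)*(5 + 5*(-2)) = (32 - 119)*(5 - 10) = -87*(-5) = 435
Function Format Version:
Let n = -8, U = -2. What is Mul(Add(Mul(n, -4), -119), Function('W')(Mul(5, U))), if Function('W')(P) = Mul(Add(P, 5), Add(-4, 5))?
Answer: 435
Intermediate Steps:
Function('W')(P) = Add(5, P) (Function('W')(P) = Mul(Add(5, P), 1) = Add(5, P))
Mul(Add(Mul(n, -4), -119), Function('W')(Mul(5, U))) = Mul(Add(Mul(-8, -4), -119), Add(5, Mul(5, -2))) = Mul(Add(32, -119), Add(5, -10)) = Mul(-87, -5) = 435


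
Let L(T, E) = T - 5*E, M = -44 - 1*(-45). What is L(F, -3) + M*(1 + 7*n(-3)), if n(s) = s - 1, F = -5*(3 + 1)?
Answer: -32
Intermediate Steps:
M = 1 (M = -44 + 45 = 1)
F = -20 (F = -5*4 = -20)
n(s) = -1 + s
L(F, -3) + M*(1 + 7*n(-3)) = (-20 - 5*(-3)) + 1*(1 + 7*(-1 - 3)) = (-20 + 15) + 1*(1 + 7*(-4)) = -5 + 1*(1 - 28) = -5 + 1*(-27) = -5 - 27 = -32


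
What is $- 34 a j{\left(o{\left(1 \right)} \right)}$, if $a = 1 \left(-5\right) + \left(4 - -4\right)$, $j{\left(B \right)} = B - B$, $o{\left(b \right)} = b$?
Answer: $0$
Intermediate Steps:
$j{\left(B \right)} = 0$
$a = 3$ ($a = -5 + \left(4 + 4\right) = -5 + 8 = 3$)
$- 34 a j{\left(o{\left(1 \right)} \right)} = \left(-34\right) 3 \cdot 0 = \left(-102\right) 0 = 0$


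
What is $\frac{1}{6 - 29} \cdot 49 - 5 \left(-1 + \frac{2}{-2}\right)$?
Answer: $\frac{181}{23} \approx 7.8696$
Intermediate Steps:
$\frac{1}{6 - 29} \cdot 49 - 5 \left(-1 + \frac{2}{-2}\right) = \frac{1}{-23} \cdot 49 - 5 \left(-1 + 2 \left(- \frac{1}{2}\right)\right) = \left(- \frac{1}{23}\right) 49 - 5 \left(-1 - 1\right) = - \frac{49}{23} - -10 = - \frac{49}{23} + 10 = \frac{181}{23}$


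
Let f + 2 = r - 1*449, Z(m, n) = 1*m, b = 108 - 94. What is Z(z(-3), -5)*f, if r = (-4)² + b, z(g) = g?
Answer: 1263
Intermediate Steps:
b = 14
Z(m, n) = m
r = 30 (r = (-4)² + 14 = 16 + 14 = 30)
f = -421 (f = -2 + (30 - 1*449) = -2 + (30 - 449) = -2 - 419 = -421)
Z(z(-3), -5)*f = -3*(-421) = 1263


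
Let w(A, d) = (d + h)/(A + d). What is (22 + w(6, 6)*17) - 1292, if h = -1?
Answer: -15155/12 ≈ -1262.9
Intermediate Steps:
w(A, d) = (-1 + d)/(A + d) (w(A, d) = (d - 1)/(A + d) = (-1 + d)/(A + d))
(22 + w(6, 6)*17) - 1292 = (22 + ((-1 + 6)/(6 + 6))*17) - 1292 = (22 + (5/12)*17) - 1292 = (22 + 85/12) - 1292 = 349/12 - 1292 = -15155/12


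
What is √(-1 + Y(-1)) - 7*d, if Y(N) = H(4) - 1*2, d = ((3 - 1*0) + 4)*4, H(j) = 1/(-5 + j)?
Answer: -196 + 2*I ≈ -196.0 + 2.0*I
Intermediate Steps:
d = 28 (d = ((3 + 0) + 4)*4 = (3 + 4)*4 = 7*4 = 28)
Y(N) = -3 (Y(N) = 1/(-5 + 4) - 1*2 = 1/(-1) - 2 = -1 - 2 = -3)
√(-1 + Y(-1)) - 7*d = √(-1 - 3) - 7*28 = √(-4) - 196 = 2*I - 196 = -196 + 2*I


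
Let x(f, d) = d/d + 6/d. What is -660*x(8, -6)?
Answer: 0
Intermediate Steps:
x(f, d) = 1 + 6/d
-660*x(8, -6) = -660*(6 - 6)/(-6) = -(-110)*0 = -660*0 = 0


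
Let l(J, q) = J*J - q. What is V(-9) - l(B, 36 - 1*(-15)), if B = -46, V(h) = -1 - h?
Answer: -2057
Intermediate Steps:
l(J, q) = J**2 - q
V(-9) - l(B, 36 - 1*(-15)) = (-1 - 1*(-9)) - ((-46)**2 - (36 - 1*(-15))) = (-1 + 9) - (2116 - (36 + 15)) = 8 - (2116 - 1*51) = 8 - (2116 - 51) = 8 - 1*2065 = 8 - 2065 = -2057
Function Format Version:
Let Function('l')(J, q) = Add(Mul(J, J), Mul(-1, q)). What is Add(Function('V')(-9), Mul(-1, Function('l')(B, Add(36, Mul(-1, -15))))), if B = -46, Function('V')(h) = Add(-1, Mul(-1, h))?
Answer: -2057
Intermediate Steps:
Function('l')(J, q) = Add(Pow(J, 2), Mul(-1, q))
Add(Function('V')(-9), Mul(-1, Function('l')(B, Add(36, Mul(-1, -15))))) = Add(Add(-1, Mul(-1, -9)), Mul(-1, Add(Pow(-46, 2), Mul(-1, Add(36, Mul(-1, -15)))))) = Add(Add(-1, 9), Mul(-1, Add(2116, Mul(-1, Add(36, 15))))) = Add(8, Mul(-1, Add(2116, Mul(-1, 51)))) = Add(8, Mul(-1, Add(2116, -51))) = Add(8, Mul(-1, 2065)) = Add(8, -2065) = -2057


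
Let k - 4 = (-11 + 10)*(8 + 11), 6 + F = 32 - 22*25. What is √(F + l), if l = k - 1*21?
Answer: 4*I*√35 ≈ 23.664*I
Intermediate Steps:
F = -524 (F = -6 + (32 - 22*25) = -6 + (32 - 550) = -6 - 518 = -524)
k = -15 (k = 4 + (-11 + 10)*(8 + 11) = 4 - 1*19 = 4 - 19 = -15)
l = -36 (l = -15 - 1*21 = -15 - 21 = -36)
√(F + l) = √(-524 - 36) = √(-560) = 4*I*√35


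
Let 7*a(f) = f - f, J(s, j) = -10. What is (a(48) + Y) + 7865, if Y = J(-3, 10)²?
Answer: 7965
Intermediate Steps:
a(f) = 0 (a(f) = (f - f)/7 = (⅐)*0 = 0)
Y = 100 (Y = (-10)² = 100)
(a(48) + Y) + 7865 = (0 + 100) + 7865 = 100 + 7865 = 7965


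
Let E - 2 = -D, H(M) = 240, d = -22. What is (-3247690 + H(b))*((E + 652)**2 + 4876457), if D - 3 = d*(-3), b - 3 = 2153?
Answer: -16947408860900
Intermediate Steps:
b = 2156 (b = 3 + 2153 = 2156)
D = 69 (D = 3 - 22*(-3) = 3 + 66 = 69)
E = -67 (E = 2 - 1*69 = 2 - 69 = -67)
(-3247690 + H(b))*((E + 652)**2 + 4876457) = (-3247690 + 240)*((-67 + 652)**2 + 4876457) = -3247450*(585**2 + 4876457) = -3247450*(342225 + 4876457) = -3247450*5218682 = -16947408860900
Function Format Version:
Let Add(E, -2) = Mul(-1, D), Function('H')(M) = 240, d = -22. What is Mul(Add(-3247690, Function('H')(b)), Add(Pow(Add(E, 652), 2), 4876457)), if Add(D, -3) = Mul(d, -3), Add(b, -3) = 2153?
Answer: -16947408860900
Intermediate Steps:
b = 2156 (b = Add(3, 2153) = 2156)
D = 69 (D = Add(3, Mul(-22, -3)) = Add(3, 66) = 69)
E = -67 (E = Add(2, Mul(-1, 69)) = Add(2, -69) = -67)
Mul(Add(-3247690, Function('H')(b)), Add(Pow(Add(E, 652), 2), 4876457)) = Mul(Add(-3247690, 240), Add(Pow(Add(-67, 652), 2), 4876457)) = Mul(-3247450, Add(Pow(585, 2), 4876457)) = Mul(-3247450, Add(342225, 4876457)) = Mul(-3247450, 5218682) = -16947408860900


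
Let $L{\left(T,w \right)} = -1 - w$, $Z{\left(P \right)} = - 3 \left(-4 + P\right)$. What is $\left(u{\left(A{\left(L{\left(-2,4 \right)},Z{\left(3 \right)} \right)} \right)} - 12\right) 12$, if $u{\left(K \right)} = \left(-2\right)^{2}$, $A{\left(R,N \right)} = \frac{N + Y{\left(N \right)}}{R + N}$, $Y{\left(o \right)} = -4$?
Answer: $-96$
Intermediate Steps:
$Z{\left(P \right)} = 12 - 3 P$
$A{\left(R,N \right)} = \frac{-4 + N}{N + R}$ ($A{\left(R,N \right)} = \frac{N - 4}{R + N} = \frac{-4 + N}{N + R}$)
$u{\left(K \right)} = 4$
$\left(u{\left(A{\left(L{\left(-2,4 \right)},Z{\left(3 \right)} \right)} \right)} - 12\right) 12 = \left(4 - 12\right) 12 = \left(-8\right) 12 = -96$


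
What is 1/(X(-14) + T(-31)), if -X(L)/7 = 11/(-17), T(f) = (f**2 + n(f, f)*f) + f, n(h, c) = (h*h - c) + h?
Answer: -17/490560 ≈ -3.4654e-5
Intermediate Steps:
n(h, c) = h + h**2 - c (n(h, c) = (h**2 - c) + h = h + h**2 - c)
T(f) = f + f**2 + f**3 (T(f) = (f**2 + (f + f**2 - f)*f) + f = (f**2 + f**2*f) + f = (f**2 + f**3) + f = f + f**2 + f**3)
X(L) = 77/17 (X(L) = -77/(-17) = -77*(-1)/17 = -7*(-11/17) = 77/17)
1/(X(-14) + T(-31)) = 1/(77/17 - 31*(1 - 31 + (-31)**2)) = 1/(77/17 - 31*(1 - 31 + 961)) = 1/(77/17 - 31*931) = 1/(77/17 - 28861) = 1/(-490560/17) = -17/490560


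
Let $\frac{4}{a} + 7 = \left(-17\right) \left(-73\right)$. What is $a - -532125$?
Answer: $\frac{328321127}{617} \approx 5.3213 \cdot 10^{5}$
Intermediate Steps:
$a = \frac{2}{617}$ ($a = \frac{4}{-7 - -1241} = \frac{4}{-7 + 1241} = \frac{4}{1234} = 4 \cdot \frac{1}{1234} = \frac{2}{617} \approx 0.0032415$)
$a - -532125 = \frac{2}{617} - -532125 = \frac{2}{617} + 532125 = \frac{328321127}{617}$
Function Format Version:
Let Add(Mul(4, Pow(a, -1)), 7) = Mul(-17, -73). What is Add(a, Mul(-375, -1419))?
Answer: Rational(328321127, 617) ≈ 5.3213e+5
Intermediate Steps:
a = Rational(2, 617) (a = Mul(4, Pow(Add(-7, Mul(-17, -73)), -1)) = Mul(4, Pow(Add(-7, 1241), -1)) = Mul(4, Pow(1234, -1)) = Mul(4, Rational(1, 1234)) = Rational(2, 617) ≈ 0.0032415)
Add(a, Mul(-375, -1419)) = Add(Rational(2, 617), Mul(-375, -1419)) = Add(Rational(2, 617), 532125) = Rational(328321127, 617)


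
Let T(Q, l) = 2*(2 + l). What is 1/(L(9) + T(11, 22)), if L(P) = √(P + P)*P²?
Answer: -8/19299 + 27*√2/12866 ≈ 0.0025533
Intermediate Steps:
T(Q, l) = 4 + 2*l
L(P) = √2*P^(5/2) (L(P) = √(2*P)*P² = (√2*√P)*P² = √2*P^(5/2))
1/(L(9) + T(11, 22)) = 1/(√2*9^(5/2) + (4 + 2*22)) = 1/(√2*243 + (4 + 44)) = 1/(243*√2 + 48) = 1/(48 + 243*√2)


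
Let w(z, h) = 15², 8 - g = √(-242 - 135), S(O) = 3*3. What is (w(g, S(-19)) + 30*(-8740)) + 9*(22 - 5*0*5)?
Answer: -261777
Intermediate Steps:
S(O) = 9
g = 8 - I*√377 (g = 8 - √(-242 - 135) = 8 - √(-377) = 8 - I*√377 ≈ 8.0 - 19.416*I)
w(z, h) = 225
(w(g, S(-19)) + 30*(-8740)) + 9*(22 - 5*0*5) = (225 + 30*(-8740)) + 9*(22 - 5*0*5) = (225 - 262200) + 9*(22 + 0*5) = -261975 + 9*(22 + 0) = -261975 + 9*22 = -261975 + 198 = -261777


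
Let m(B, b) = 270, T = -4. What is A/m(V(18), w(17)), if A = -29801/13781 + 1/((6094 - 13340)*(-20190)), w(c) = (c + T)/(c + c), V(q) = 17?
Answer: -4359789134959/544351150963800 ≈ -0.0080092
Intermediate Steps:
w(c) = (-4 + c)/(2*c) (w(c) = (c - 4)/(c + c) = (-4 + c)/((2*c)) = (-4 + c)*(1/(2*c)) = (-4 + c)/(2*c))
A = -4359789134959/2016115373940 (A = -29801*1/13781 - 1/20190/(-7246) = -29801/13781 - 1/7246*(-1/20190) = -29801/13781 + 1/146296740 = -4359789134959/2016115373940 ≈ -2.1625)
A/m(V(18), w(17)) = -4359789134959/2016115373940/270 = -4359789134959/2016115373940*1/270 = -4359789134959/544351150963800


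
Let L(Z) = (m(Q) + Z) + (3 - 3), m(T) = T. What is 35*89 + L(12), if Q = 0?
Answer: 3127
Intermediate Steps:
L(Z) = Z (L(Z) = (0 + Z) + (3 - 3) = Z + 0 = Z)
35*89 + L(12) = 35*89 + 12 = 3115 + 12 = 3127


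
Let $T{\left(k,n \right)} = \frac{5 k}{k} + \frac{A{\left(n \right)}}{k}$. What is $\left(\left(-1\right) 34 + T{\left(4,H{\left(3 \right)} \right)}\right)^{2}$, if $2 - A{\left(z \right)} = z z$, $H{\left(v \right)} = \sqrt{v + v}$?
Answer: $900$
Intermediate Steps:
$H{\left(v \right)} = \sqrt{2} \sqrt{v}$ ($H{\left(v \right)} = \sqrt{2 v} = \sqrt{2} \sqrt{v}$)
$A{\left(z \right)} = 2 - z^{2}$ ($A{\left(z \right)} = 2 - z z = 2 - z^{2}$)
$T{\left(k,n \right)} = 5 + \frac{2 - n^{2}}{k}$ ($T{\left(k,n \right)} = \frac{5 k}{k} + \frac{2 - n^{2}}{k} = 5 + \frac{2 - n^{2}}{k}$)
$\left(\left(-1\right) 34 + T{\left(4,H{\left(3 \right)} \right)}\right)^{2} = \left(\left(-1\right) 34 + \frac{2 - \left(\sqrt{2} \sqrt{3}\right)^{2} + 5 \cdot 4}{4}\right)^{2} = \left(-34 + \frac{2 - \left(\sqrt{6}\right)^{2} + 20}{4}\right)^{2} = \left(-34 + \frac{2 - 6 + 20}{4}\right)^{2} = \left(-34 + \frac{1}{4} \cdot 16\right)^{2} = \left(-34 + 4\right)^{2} = \left(-30\right)^{2} = 900$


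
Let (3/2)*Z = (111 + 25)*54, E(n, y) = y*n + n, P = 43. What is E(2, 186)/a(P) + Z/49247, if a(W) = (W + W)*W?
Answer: 18261893/91057703 ≈ 0.20055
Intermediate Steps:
E(n, y) = n + n*y (E(n, y) = n*y + n = n + n*y)
a(W) = 2*W**2 (a(W) = (2*W)*W = 2*W**2)
Z = 4896 (Z = 2*((111 + 25)*54)/3 = 2*(136*54)/3 = (2/3)*7344 = 4896)
E(2, 186)/a(P) + Z/49247 = (2*(1 + 186))/((2*43**2)) + 4896/49247 = (2*187)/((2*1849)) + 4896*(1/49247) = 374/3698 + 4896/49247 = 374*(1/3698) + 4896/49247 = 187/1849 + 4896/49247 = 18261893/91057703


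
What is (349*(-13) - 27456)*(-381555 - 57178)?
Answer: 14036384869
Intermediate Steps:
(349*(-13) - 27456)*(-381555 - 57178) = (-4537 - 27456)*(-438733) = -31993*(-438733) = 14036384869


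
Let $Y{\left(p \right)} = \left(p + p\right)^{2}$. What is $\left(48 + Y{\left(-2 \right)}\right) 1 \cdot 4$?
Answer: $256$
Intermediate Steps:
$Y{\left(p \right)} = 4 p^{2}$ ($Y{\left(p \right)} = \left(2 p\right)^{2} = 4 p^{2}$)
$\left(48 + Y{\left(-2 \right)}\right) 1 \cdot 4 = \left(48 + 4 \left(-2\right)^{2}\right) 1 \cdot 4 = \left(48 + 4 \cdot 4\right) 4 = \left(48 + 16\right) 4 = 64 \cdot 4 = 256$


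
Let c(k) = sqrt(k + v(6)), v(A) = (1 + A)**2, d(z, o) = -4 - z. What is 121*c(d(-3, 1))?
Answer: 484*sqrt(3) ≈ 838.31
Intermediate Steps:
c(k) = sqrt(49 + k) (c(k) = sqrt(k + (1 + 6)**2) = sqrt(k + 7**2) = sqrt(k + 49) = sqrt(49 + k))
121*c(d(-3, 1)) = 121*sqrt(49 + (-4 - 1*(-3))) = 121*sqrt(49 + (-4 + 3)) = 121*sqrt(49 - 1) = 121*sqrt(48) = 121*(4*sqrt(3)) = 484*sqrt(3)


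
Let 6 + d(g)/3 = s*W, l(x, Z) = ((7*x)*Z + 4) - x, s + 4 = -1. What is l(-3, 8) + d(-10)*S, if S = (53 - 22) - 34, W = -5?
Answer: -332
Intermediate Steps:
s = -5 (s = -4 - 1 = -5)
l(x, Z) = 4 - x + 7*Z*x (l(x, Z) = (7*Z*x + 4) - x = (4 + 7*Z*x) - x = 4 - x + 7*Z*x)
S = -3 (S = 31 - 34 = -3)
d(g) = 57 (d(g) = -18 + 3*(-5*(-5)) = -18 + 3*25 = -18 + 75 = 57)
l(-3, 8) + d(-10)*S = (4 - 1*(-3) + 7*8*(-3)) + 57*(-3) = (4 + 3 - 168) - 171 = -161 - 171 = -332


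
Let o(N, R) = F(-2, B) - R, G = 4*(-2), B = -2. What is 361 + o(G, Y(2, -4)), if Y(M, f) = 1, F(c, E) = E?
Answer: 358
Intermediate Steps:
G = -8
o(N, R) = -2 - R
361 + o(G, Y(2, -4)) = 361 + (-2 - 1*1) = 361 + (-2 - 1) = 361 - 3 = 358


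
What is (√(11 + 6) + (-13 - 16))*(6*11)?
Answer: -1914 + 66*√17 ≈ -1641.9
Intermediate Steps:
(√(11 + 6) + (-13 - 16))*(6*11) = (√17 - 29)*66 = (-29 + √17)*66 = -1914 + 66*√17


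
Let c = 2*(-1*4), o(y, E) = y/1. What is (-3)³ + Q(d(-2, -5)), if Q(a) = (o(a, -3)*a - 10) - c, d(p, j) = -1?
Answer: -28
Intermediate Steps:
o(y, E) = y (o(y, E) = y*1 = y)
c = -8 (c = 2*(-4) = -8)
Q(a) = -2 + a² (Q(a) = (a*a - 10) - 1*(-8) = (a² - 10) + 8 = (-10 + a²) + 8 = -2 + a²)
(-3)³ + Q(d(-2, -5)) = (-3)³ + (-2 + (-1)²) = -27 + (-2 + 1) = -27 - 1 = -28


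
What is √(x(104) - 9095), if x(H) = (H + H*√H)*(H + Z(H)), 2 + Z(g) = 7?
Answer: √(2241 + 22672*√26) ≈ 343.29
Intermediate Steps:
Z(g) = 5 (Z(g) = -2 + 7 = 5)
x(H) = (5 + H)*(H + H^(3/2)) (x(H) = (H + H*√H)*(H + 5) = (H + H^(3/2))*(5 + H) = (5 + H)*(H + H^(3/2)))
√(x(104) - 9095) = √((104² + 104^(5/2) + 5*104 + 5*104^(3/2)) - 9095) = √((10816 + 21632*√26 + 520 + 5*(208*√26)) - 9095) = √((10816 + 21632*√26 + 520 + 1040*√26) - 9095) = √((11336 + 22672*√26) - 9095) = √(2241 + 22672*√26)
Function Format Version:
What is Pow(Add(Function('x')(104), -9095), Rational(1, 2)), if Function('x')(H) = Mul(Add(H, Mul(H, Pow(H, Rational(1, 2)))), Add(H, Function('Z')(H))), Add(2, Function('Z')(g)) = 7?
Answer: Pow(Add(2241, Mul(22672, Pow(26, Rational(1, 2)))), Rational(1, 2)) ≈ 343.29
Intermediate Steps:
Function('Z')(g) = 5 (Function('Z')(g) = Add(-2, 7) = 5)
Function('x')(H) = Mul(Add(5, H), Add(H, Pow(H, Rational(3, 2)))) (Function('x')(H) = Mul(Add(H, Mul(H, Pow(H, Rational(1, 2)))), Add(H, 5)) = Mul(Add(H, Pow(H, Rational(3, 2))), Add(5, H)) = Mul(Add(5, H), Add(H, Pow(H, Rational(3, 2)))))
Pow(Add(Function('x')(104), -9095), Rational(1, 2)) = Pow(Add(Add(Pow(104, 2), Pow(104, Rational(5, 2)), Mul(5, 104), Mul(5, Pow(104, Rational(3, 2)))), -9095), Rational(1, 2)) = Pow(Add(Add(10816, Mul(21632, Pow(26, Rational(1, 2))), 520, Mul(5, Mul(208, Pow(26, Rational(1, 2))))), -9095), Rational(1, 2)) = Pow(Add(Add(10816, Mul(21632, Pow(26, Rational(1, 2))), 520, Mul(1040, Pow(26, Rational(1, 2)))), -9095), Rational(1, 2)) = Pow(Add(Add(11336, Mul(22672, Pow(26, Rational(1, 2)))), -9095), Rational(1, 2)) = Pow(Add(2241, Mul(22672, Pow(26, Rational(1, 2)))), Rational(1, 2))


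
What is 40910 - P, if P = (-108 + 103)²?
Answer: 40885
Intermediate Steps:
P = 25 (P = (-5)² = 25)
40910 - P = 40910 - 1*25 = 40910 - 25 = 40885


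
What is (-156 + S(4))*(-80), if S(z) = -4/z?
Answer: 12560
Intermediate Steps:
(-156 + S(4))*(-80) = (-156 - 4/4)*(-80) = (-156 - 4*1/4)*(-80) = (-156 - 1)*(-80) = -157*(-80) = 12560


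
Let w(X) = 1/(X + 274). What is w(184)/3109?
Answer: 1/1423922 ≈ 7.0229e-7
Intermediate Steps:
w(X) = 1/(274 + X)
w(184)/3109 = 1/((274 + 184)*3109) = (1/3109)/458 = (1/458)*(1/3109) = 1/1423922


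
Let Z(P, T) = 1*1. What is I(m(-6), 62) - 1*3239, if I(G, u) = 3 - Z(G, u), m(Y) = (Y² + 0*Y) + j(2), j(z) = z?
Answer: -3237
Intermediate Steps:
Z(P, T) = 1
m(Y) = 2 + Y² (m(Y) = (Y² + 0*Y) + 2 = (Y² + 0) + 2 = Y² + 2 = 2 + Y²)
I(G, u) = 2 (I(G, u) = 3 - 1*1 = 3 - 1 = 2)
I(m(-6), 62) - 1*3239 = 2 - 1*3239 = 2 - 3239 = -3237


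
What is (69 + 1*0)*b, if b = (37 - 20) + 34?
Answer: 3519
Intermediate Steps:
b = 51 (b = 17 + 34 = 51)
(69 + 1*0)*b = (69 + 1*0)*51 = (69 + 0)*51 = 69*51 = 3519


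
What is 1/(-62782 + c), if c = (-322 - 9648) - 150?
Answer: -1/72902 ≈ -1.3717e-5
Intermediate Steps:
c = -10120 (c = -9970 - 150 = -10120)
1/(-62782 + c) = 1/(-62782 - 10120) = 1/(-72902) = -1/72902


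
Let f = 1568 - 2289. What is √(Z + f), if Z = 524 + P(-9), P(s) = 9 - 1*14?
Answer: I*√202 ≈ 14.213*I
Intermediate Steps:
P(s) = -5 (P(s) = 9 - 14 = -5)
f = -721
Z = 519 (Z = 524 - 5 = 519)
√(Z + f) = √(519 - 721) = √(-202) = I*√202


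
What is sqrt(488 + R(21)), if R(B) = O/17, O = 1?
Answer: sqrt(141049)/17 ≈ 22.092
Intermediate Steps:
R(B) = 1/17
sqrt(488 + R(21)) = sqrt(488 + 1/17) = sqrt(8297/17) = sqrt(141049)/17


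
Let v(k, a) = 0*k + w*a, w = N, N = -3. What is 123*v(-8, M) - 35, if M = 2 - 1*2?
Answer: -35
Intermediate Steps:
w = -3
M = 0 (M = 2 - 2 = 0)
v(k, a) = -3*a (v(k, a) = 0*k - 3*a = 0 - 3*a = -3*a)
123*v(-8, M) - 35 = 123*(-3*0) - 35 = 123*0 - 35 = 0 - 35 = -35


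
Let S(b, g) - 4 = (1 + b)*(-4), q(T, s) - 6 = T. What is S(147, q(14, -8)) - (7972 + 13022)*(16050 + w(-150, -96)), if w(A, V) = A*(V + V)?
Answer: -941581488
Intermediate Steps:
w(A, V) = 2*A*V (w(A, V) = A*(2*V) = 2*A*V)
q(T, s) = 6 + T
S(b, g) = -4*b (S(b, g) = 4 + (1 + b)*(-4) = 4 + (-4 - 4*b) = -4*b)
S(147, q(14, -8)) - (7972 + 13022)*(16050 + w(-150, -96)) = -4*147 - (7972 + 13022)*(16050 + 2*(-150)*(-96)) = -588 - 20994*(16050 + 28800) = -588 - 20994*44850 = -588 - 1*941580900 = -588 - 941580900 = -941581488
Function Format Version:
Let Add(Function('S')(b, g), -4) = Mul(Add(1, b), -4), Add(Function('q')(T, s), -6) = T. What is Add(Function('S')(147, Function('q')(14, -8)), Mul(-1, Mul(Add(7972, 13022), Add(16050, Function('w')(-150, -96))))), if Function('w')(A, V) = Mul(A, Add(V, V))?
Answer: -941581488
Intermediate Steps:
Function('w')(A, V) = Mul(2, A, V) (Function('w')(A, V) = Mul(A, Mul(2, V)) = Mul(2, A, V))
Function('q')(T, s) = Add(6, T)
Function('S')(b, g) = Mul(-4, b) (Function('S')(b, g) = Add(4, Mul(Add(1, b), -4)) = Add(4, Add(-4, Mul(-4, b))) = Mul(-4, b))
Add(Function('S')(147, Function('q')(14, -8)), Mul(-1, Mul(Add(7972, 13022), Add(16050, Function('w')(-150, -96))))) = Add(Mul(-4, 147), Mul(-1, Mul(Add(7972, 13022), Add(16050, Mul(2, -150, -96))))) = Add(-588, Mul(-1, Mul(20994, Add(16050, 28800)))) = Add(-588, Mul(-1, Mul(20994, 44850))) = Add(-588, Mul(-1, 941580900)) = Add(-588, -941580900) = -941581488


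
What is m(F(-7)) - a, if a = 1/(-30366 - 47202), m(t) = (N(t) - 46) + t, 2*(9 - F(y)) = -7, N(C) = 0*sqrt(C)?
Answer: -2598527/77568 ≈ -33.500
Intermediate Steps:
N(C) = 0
F(y) = 25/2 (F(y) = 9 - 1/2*(-7) = 9 + 7/2 = 25/2)
m(t) = -46 + t (m(t) = (0 - 46) + t = -46 + t)
a = -1/77568 (a = 1/(-77568) = -1/77568 ≈ -1.2892e-5)
m(F(-7)) - a = (-46 + 25/2) - 1*(-1/77568) = -67/2 + 1/77568 = -2598527/77568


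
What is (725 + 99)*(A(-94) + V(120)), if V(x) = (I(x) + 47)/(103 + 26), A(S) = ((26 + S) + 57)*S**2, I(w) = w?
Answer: -10331408408/129 ≈ -8.0088e+7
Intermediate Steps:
A(S) = S**2*(83 + S) (A(S) = (83 + S)*S**2 = S**2*(83 + S))
V(x) = 47/129 + x/129 (V(x) = (x + 47)/(103 + 26) = (47 + x)/129 = (47 + x)*(1/129) = 47/129 + x/129)
(725 + 99)*(A(-94) + V(120)) = (725 + 99)*((-94)**2*(83 - 94) + (47/129 + (1/129)*120)) = 824*(8836*(-11) + (47/129 + 40/43)) = 824*(-97196 + 167/129) = 824*(-12538117/129) = -10331408408/129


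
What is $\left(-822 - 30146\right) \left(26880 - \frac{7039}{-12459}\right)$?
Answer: $- \frac{10371336770312}{12459} \approx -8.3244 \cdot 10^{8}$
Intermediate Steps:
$\left(-822 - 30146\right) \left(26880 - \frac{7039}{-12459}\right) = - 30968 \left(26880 - - \frac{7039}{12459}\right) = - 30968 \left(26880 + \frac{7039}{12459}\right) = \left(-30968\right) \frac{334904959}{12459} = - \frac{10371336770312}{12459}$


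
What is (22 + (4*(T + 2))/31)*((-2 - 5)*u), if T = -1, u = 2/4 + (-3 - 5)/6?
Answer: 12005/93 ≈ 129.09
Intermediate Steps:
u = -⅚ (u = 2*(¼) - 8*⅙ = ½ - 4/3 = -⅚ ≈ -0.83333)
(22 + (4*(T + 2))/31)*((-2 - 5)*u) = (22 + (4*(-1 + 2))/31)*((-2 - 5)*(-⅚)) = (22 + (4*1)*(1/31))*(-7*(-⅚)) = (22 + 4*(1/31))*(35/6) = (22 + 4/31)*(35/6) = (686/31)*(35/6) = 12005/93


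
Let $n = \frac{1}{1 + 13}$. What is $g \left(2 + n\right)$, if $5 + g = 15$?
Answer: $\frac{145}{7} \approx 20.714$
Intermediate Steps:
$g = 10$ ($g = -5 + 15 = 10$)
$n = \frac{1}{14} \approx 0.071429$
$g \left(2 + n\right) = 10 \left(2 + \frac{1}{14}\right) = 10 \cdot \frac{29}{14} = \frac{145}{7}$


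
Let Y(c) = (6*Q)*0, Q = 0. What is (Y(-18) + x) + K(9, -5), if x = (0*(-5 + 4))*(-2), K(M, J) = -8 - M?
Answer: -17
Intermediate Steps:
Y(c) = 0 (Y(c) = (6*0)*0 = 0*0 = 0)
x = 0 (x = (0*(-1))*(-2) = 0*(-2) = 0)
(Y(-18) + x) + K(9, -5) = (0 + 0) + (-8 - 1*9) = 0 + (-8 - 9) = 0 - 17 = -17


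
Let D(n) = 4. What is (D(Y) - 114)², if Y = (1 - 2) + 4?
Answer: 12100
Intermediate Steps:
Y = 3 (Y = -1 + 4 = 3)
(D(Y) - 114)² = (4 - 114)² = (-110)² = 12100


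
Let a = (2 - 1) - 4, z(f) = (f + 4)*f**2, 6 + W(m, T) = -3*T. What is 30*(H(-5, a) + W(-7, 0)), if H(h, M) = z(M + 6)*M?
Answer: -5850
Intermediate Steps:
W(m, T) = -6 - 3*T
z(f) = f**2*(4 + f) (z(f) = (4 + f)*f**2 = f**2*(4 + f))
a = -3 (a = 1 - 4 = -3)
H(h, M) = M*(6 + M)**2*(10 + M) (H(h, M) = ((M + 6)**2*(4 + (M + 6)))*M = ((6 + M)**2*(4 + (6 + M)))*M = ((6 + M)**2*(10 + M))*M = M*(6 + M)**2*(10 + M))
30*(H(-5, a) + W(-7, 0)) = 30*(-3*(6 - 3)**2*(10 - 3) + (-6 - 3*0)) = 30*(-3*3**2*7 + (-6 + 0)) = 30*(-3*9*7 - 6) = 30*(-189 - 6) = 30*(-195) = -5850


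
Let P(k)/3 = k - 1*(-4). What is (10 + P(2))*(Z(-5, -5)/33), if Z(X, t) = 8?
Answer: 224/33 ≈ 6.7879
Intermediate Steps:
P(k) = 12 + 3*k (P(k) = 3*(k - 1*(-4)) = 3*(k + 4) = 3*(4 + k) = 12 + 3*k)
(10 + P(2))*(Z(-5, -5)/33) = (10 + (12 + 3*2))*(8/33) = (10 + (12 + 6))*(8*(1/33)) = (10 + 18)*(8/33) = 28*(8/33) = 224/33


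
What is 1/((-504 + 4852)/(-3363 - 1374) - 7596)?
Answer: -4737/35986600 ≈ -0.00013163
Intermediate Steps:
1/((-504 + 4852)/(-3363 - 1374) - 7596) = 1/(4348/(-4737) - 7596) = 1/(4348*(-1/4737) - 7596) = 1/(-4348/4737 - 7596) = 1/(-35986600/4737) = -4737/35986600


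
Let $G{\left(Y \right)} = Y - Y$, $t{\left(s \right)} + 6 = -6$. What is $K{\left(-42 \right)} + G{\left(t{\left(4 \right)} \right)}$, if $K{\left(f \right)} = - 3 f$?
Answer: $126$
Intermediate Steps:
$t{\left(s \right)} = -12$ ($t{\left(s \right)} = -6 - 6 = -12$)
$G{\left(Y \right)} = 0$
$K{\left(-42 \right)} + G{\left(t{\left(4 \right)} \right)} = \left(-3\right) \left(-42\right) + 0 = 126 + 0 = 126$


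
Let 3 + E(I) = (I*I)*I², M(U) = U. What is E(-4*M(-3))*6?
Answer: 124398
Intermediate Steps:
E(I) = -3 + I⁴ (E(I) = -3 + (I*I)*I² = -3 + I²*I² = -3 + I⁴)
E(-4*M(-3))*6 = (-3 + (-4*(-3))⁴)*6 = (-3 + 12⁴)*6 = (-3 + 20736)*6 = 20733*6 = 124398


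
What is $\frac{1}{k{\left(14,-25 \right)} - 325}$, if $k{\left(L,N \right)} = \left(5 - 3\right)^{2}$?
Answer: $- \frac{1}{321} \approx -0.0031153$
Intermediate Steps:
$k{\left(L,N \right)} = 4$ ($k{\left(L,N \right)} = 2^{2} = 4$)
$\frac{1}{k{\left(14,-25 \right)} - 325} = \frac{1}{4 - 325} = \frac{1}{-321} = - \frac{1}{321}$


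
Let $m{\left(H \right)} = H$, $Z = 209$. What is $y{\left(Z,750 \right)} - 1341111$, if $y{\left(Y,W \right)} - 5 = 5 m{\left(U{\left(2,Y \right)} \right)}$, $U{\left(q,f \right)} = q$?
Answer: $-1341096$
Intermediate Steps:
$y{\left(Y,W \right)} = 15$ ($y{\left(Y,W \right)} = 5 + 5 \cdot 2 = 5 + 10 = 15$)
$y{\left(Z,750 \right)} - 1341111 = 15 - 1341111 = -1341096$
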